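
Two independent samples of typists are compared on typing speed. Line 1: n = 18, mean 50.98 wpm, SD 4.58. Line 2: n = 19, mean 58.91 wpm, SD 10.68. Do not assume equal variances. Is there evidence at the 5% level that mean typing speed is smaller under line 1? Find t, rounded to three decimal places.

Let group 1 = line 1, group 2 = line 2. H0: μ_1 = μ_2; H1: μ_1 < μ_2 (Welch's two-sample t-test, left-tailed).
t = (x̄_1 − x̄_2)/√(s_1²/n_1 + s_2²/n_2) = (50.98 − 58.91)/√(4.58²/18 + 10.68²/19) = -2.962
Welch–Satterthwaite df ≈ 24.68
p-value = P(T ≤ -2.962) ≈ 0.0033
Since p ≈ 0.0033 < α = 0.05, reject H0; the data support H1.

-2.962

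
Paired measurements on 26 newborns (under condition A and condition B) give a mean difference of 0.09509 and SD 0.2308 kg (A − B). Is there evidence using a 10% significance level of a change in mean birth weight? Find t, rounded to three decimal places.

2.101

H0: μ_d = 0; H1: μ_d ≠ 0 (paired t-test on the differences, two-sided).
t = d̄/(s_d/√n) = 0.09509/(0.2308/√26) = 2.101
df = n − 1 = 25
Two-sided p-value ≈ 0.046
Since p ≈ 0.046 < α = 0.1, reject H0; the evidence is statistically significant.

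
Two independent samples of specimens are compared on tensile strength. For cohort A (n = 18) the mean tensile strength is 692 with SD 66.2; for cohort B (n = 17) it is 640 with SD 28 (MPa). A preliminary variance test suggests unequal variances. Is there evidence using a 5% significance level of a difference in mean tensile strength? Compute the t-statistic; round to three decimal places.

3.056

Let group 1 = cohort A, group 2 = cohort B. H0: μ_1 = μ_2; H1: μ_1 ≠ μ_2 (Welch's two-sample t-test, two-sided).
t = (x̄_1 − x̄_2)/√(s_1²/n_1 + s_2²/n_2) = (692 − 640)/√(66.2²/18 + 28²/17) = 3.056
Welch–Satterthwaite df ≈ 23.17
Two-sided p-value ≈ 0.0056
Since p ≈ 0.0056 < α = 0.05, reject H0; the evidence is statistically significant.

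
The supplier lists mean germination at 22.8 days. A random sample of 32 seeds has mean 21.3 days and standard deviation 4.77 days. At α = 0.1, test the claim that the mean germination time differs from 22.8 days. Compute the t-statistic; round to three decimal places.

-1.779

H0: μ = 22.8; H1: μ ≠ 22.8 (one-sample t-test, two-sided).
t = (x̄ − μ₀)/(s/√n) = (21.3 − 22.8)/(4.77/√32) = -1.779
df = n − 1 = 31
Two-sided p-value ≈ 0.0851
Since p ≈ 0.0851 < α = 0.1, reject H0; the evidence is statistically significant.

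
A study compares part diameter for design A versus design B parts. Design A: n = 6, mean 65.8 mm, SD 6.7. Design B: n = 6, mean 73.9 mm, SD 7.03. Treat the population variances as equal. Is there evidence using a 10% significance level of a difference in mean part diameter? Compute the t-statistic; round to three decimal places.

Let group 1 = design A, group 2 = design B. H0: μ_1 = μ_2; H1: μ_1 ≠ μ_2 (two-sample pooled-variance t-test, two-sided).
s_p² = [(6−1)·6.7² + (6−1)·7.03²]/(6+6−2) = 47.1555
t = (65.8 − 73.9)/√[47.1555·(1/6 + 1/6)] = -2.043
df = n₁ + n₂ − 2 = 10
Two-sided p-value ≈ 0.068
Since p ≈ 0.068 < α = 0.1, reject H0; the data support H1.

-2.043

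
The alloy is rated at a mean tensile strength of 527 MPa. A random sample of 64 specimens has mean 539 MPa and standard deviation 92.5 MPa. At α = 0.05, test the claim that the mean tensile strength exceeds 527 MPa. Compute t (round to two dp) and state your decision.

t = 1.04; fail to reject H0

H0: μ = 527; H1: μ > 527 (one-sample t-test, right-tailed).
t = (x̄ − μ₀)/(s/√n) = (539 − 527)/(92.5/√64) = 1.04
df = n − 1 = 63
p-value = P(T ≥ 1.04) ≈ 0.1517
Since p ≈ 0.1517 > α = 0.05, fail to reject H0; the evidence is not statistically significant.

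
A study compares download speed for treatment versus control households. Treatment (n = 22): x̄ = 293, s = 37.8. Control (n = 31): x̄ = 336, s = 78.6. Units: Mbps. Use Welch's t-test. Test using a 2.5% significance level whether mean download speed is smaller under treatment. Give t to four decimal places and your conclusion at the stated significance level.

Let group 1 = treatment, group 2 = control. H0: μ_1 = μ_2; H1: μ_1 < μ_2 (Welch's two-sample t-test, left-tailed).
t = (x̄_1 − x̄_2)/√(s_1²/n_1 + s_2²/n_2) = (293 − 336)/√(37.8²/22 + 78.6²/31) = -2.6453
Welch–Satterthwaite df ≈ 45.79
p-value = P(T ≤ -2.6453) ≈ 0.0056
Since p ≈ 0.0056 < α = 0.025, reject H0; the evidence is statistically significant.

t = -2.6453; reject H0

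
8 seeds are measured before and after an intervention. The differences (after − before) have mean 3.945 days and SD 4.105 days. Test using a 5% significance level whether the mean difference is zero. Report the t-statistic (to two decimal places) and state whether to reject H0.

H0: μ_d = 0; H1: μ_d ≠ 0 (paired t-test on the differences, two-sided).
t = d̄/(s_d/√n) = 3.945/(4.105/√8) = 2.72
df = n − 1 = 7
Two-sided p-value ≈ 0.030
Since p ≈ 0.030 < α = 0.05, reject H0; the data support H1.

t = 2.72; reject H0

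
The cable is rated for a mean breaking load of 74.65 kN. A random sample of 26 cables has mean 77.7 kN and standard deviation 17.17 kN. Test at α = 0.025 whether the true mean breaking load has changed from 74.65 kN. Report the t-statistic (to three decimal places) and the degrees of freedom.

H0: μ = 74.65; H1: μ ≠ 74.65 (one-sample t-test, two-sided).
t = (x̄ − μ₀)/(s/√n) = (77.7 − 74.65)/(17.17/√26) = 0.906
df = n − 1 = 25
Two-sided p-value ≈ 0.374
Since p ≈ 0.374 > α = 0.025, fail to reject H0; the evidence is not statistically significant.

t = 0.906, df = 25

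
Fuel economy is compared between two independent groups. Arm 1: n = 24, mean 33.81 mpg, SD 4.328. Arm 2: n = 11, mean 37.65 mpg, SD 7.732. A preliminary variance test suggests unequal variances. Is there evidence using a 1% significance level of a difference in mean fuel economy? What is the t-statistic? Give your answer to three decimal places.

-1.540

Let group 1 = arm 1, group 2 = arm 2. H0: μ_1 = μ_2; H1: μ_1 ≠ μ_2 (Welch's two-sample t-test, two-sided).
t = (x̄_1 − x̄_2)/√(s_1²/n_1 + s_2²/n_2) = (33.81 − 37.65)/√(4.328²/24 + 7.732²/11) = -1.540
Welch–Satterthwaite df ≈ 12.96
Two-sided p-value ≈ 0.148
Since p ≈ 0.148 > α = 0.01, fail to reject H0; the data do not provide sufficient evidence against H0.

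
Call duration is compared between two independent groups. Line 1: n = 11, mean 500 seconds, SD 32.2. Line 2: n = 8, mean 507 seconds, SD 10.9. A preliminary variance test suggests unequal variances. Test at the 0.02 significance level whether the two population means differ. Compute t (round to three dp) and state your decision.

t = -0.670; fail to reject H0

Let group 1 = line 1, group 2 = line 2. H0: μ_1 = μ_2; H1: μ_1 ≠ μ_2 (Welch's two-sample t-test, two-sided).
t = (x̄_1 − x̄_2)/√(s_1²/n_1 + s_2²/n_2) = (500 − 507)/√(32.2²/11 + 10.9²/8) = -0.670
Welch–Satterthwaite df ≈ 12.94
Two-sided p-value ≈ 0.5145
Since p ≈ 0.5145 > α = 0.02, fail to reject H0; the evidence is not statistically significant.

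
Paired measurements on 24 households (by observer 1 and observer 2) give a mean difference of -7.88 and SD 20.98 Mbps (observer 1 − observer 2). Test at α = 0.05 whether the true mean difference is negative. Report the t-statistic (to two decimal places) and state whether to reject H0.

H0: μ_d = 0; H1: μ_d < 0 (paired t-test on the differences, left-tailed).
t = d̄/(s_d/√n) = -7.88/(20.98/√24) = -1.84
df = n − 1 = 23
p-value = P(T ≤ -1.84) ≈ 0.039
Since p ≈ 0.039 < α = 0.05, reject H0; the data support H1.

t = -1.84; reject H0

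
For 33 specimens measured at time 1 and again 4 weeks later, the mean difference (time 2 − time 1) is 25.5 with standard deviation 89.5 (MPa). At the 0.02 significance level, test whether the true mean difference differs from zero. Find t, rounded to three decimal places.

1.637

H0: μ_d = 0; H1: μ_d ≠ 0 (paired t-test on the differences, two-sided).
t = d̄/(s_d/√n) = 25.5/(89.5/√33) = 1.637
df = n − 1 = 32
Two-sided p-value ≈ 0.1115
Since p ≈ 0.1115 > α = 0.02, fail to reject H0; the evidence is not statistically significant.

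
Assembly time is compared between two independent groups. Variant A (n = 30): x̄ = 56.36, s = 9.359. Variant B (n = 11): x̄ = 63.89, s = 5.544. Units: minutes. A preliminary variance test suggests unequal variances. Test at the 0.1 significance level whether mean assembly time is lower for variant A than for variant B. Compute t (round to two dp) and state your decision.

t = -3.15; reject H0

Let group 1 = variant A, group 2 = variant B. H0: μ_1 = μ_2; H1: μ_1 < μ_2 (Welch's two-sample t-test, left-tailed).
t = (x̄_1 − x̄_2)/√(s_1²/n_1 + s_2²/n_2) = (56.36 − 63.89)/√(9.359²/30 + 5.544²/11) = -3.15
Welch–Satterthwaite df ≈ 30.38
p-value = P(T ≤ -3.15) ≈ 0.002
Since p ≈ 0.002 < α = 0.1, reject H0; the data support H1.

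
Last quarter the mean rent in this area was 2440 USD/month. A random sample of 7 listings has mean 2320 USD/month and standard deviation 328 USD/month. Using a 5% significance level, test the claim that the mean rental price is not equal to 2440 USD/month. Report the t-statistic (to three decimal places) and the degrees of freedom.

H0: μ = 2440; H1: μ ≠ 2440 (one-sample t-test, two-sided).
t = (x̄ − μ₀)/(s/√n) = (2320 − 2440)/(328/√7) = -0.968
df = n − 1 = 6
Two-sided p-value ≈ 0.3704
Since p ≈ 0.3704 > α = 0.05, fail to reject H0; the evidence is not statistically significant.

t = -0.968, df = 6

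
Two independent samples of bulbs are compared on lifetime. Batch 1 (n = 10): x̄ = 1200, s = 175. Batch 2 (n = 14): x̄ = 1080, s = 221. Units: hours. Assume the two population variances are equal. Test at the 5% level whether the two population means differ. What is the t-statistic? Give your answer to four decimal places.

1.4246

Let group 1 = batch 1, group 2 = batch 2. H0: μ_1 = μ_2; H1: μ_1 ≠ μ_2 (two-sample pooled-variance t-test, two-sided).
s_p² = [(10−1)·175² + (14−1)·221²]/(10+14−2) = 41389
t = (1200 − 1080)/√[41389·(1/10 + 1/14)] = 1.4246
df = n₁ + n₂ − 2 = 22
Two-sided p-value ≈ 0.1683
Since p ≈ 0.1683 > α = 0.05, fail to reject H0; the evidence is not statistically significant.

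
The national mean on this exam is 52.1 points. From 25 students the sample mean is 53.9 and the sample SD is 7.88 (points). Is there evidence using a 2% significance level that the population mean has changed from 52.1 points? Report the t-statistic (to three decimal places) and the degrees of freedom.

H0: μ = 52.1; H1: μ ≠ 52.1 (one-sample t-test, two-sided).
t = (x̄ − μ₀)/(s/√n) = (53.9 − 52.1)/(7.88/√25) = 1.142
df = n − 1 = 24
Two-sided p-value ≈ 0.2647
Since p ≈ 0.2647 > α = 0.02, fail to reject H0; the data do not provide sufficient evidence against H0.

t = 1.142, df = 24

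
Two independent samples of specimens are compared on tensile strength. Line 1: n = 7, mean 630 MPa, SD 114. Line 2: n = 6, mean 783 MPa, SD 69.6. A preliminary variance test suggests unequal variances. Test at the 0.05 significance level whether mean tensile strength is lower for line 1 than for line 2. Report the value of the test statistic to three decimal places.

-2.964

Let group 1 = line 1, group 2 = line 2. H0: μ_1 = μ_2; H1: μ_1 < μ_2 (Welch's two-sample t-test, left-tailed).
t = (x̄_1 − x̄_2)/√(s_1²/n_1 + s_2²/n_2) = (630 − 783)/√(114²/7 + 69.6²/6) = -2.964
Welch–Satterthwaite df ≈ 10.07
p-value = P(T ≤ -2.964) ≈ 0.0070
Since p ≈ 0.0070 < α = 0.05, reject H0; the evidence is statistically significant.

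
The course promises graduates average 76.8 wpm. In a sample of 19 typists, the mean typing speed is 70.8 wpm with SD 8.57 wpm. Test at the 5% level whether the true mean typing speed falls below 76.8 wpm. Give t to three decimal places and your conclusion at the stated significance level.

H0: μ = 76.8; H1: μ < 76.8 (one-sample t-test, left-tailed).
t = (x̄ − μ₀)/(s/√n) = (70.8 − 76.8)/(8.57/√19) = -3.052
df = n − 1 = 18
p-value = P(T ≤ -3.052) ≈ 0.003
Since p ≈ 0.003 < α = 0.05, reject H0; the evidence is statistically significant.

t = -3.052; reject H0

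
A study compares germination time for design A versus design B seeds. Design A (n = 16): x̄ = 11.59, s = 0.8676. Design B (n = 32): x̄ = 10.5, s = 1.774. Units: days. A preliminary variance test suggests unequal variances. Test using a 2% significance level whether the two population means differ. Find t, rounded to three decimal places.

2.859

Let group 1 = design A, group 2 = design B. H0: μ_1 = μ_2; H1: μ_1 ≠ μ_2 (Welch's two-sample t-test, two-sided).
t = (x̄_1 − x̄_2)/√(s_1²/n_1 + s_2²/n_2) = (11.59 − 10.5)/√(0.8676²/16 + 1.774²/32) = 2.859
Welch–Satterthwaite df ≈ 46.00
Two-sided p-value ≈ 0.006
Since p ≈ 0.006 < α = 0.02, reject H0; the data support H1.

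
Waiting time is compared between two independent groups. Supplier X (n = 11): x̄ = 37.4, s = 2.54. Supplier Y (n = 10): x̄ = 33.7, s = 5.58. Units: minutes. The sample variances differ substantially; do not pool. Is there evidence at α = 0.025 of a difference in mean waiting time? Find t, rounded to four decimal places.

1.9235

Let group 1 = supplier X, group 2 = supplier Y. H0: μ_1 = μ_2; H1: μ_1 ≠ μ_2 (Welch's two-sample t-test, two-sided).
t = (x̄_1 − x̄_2)/√(s_1²/n_1 + s_2²/n_2) = (37.4 − 33.7)/√(2.54²/11 + 5.58²/10) = 1.9235
Welch–Satterthwaite df ≈ 12.32
Two-sided p-value ≈ 0.0778
Since p ≈ 0.0778 > α = 0.025, fail to reject H0; the data do not provide sufficient evidence against H0.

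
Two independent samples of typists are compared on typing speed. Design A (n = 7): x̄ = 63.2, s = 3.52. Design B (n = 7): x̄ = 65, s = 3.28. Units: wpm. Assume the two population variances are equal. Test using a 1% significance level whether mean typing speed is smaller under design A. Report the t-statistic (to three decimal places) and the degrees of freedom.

t = -0.990, df = 12

Let group 1 = design A, group 2 = design B. H0: μ_1 = μ_2; H1: μ_1 < μ_2 (two-sample pooled-variance t-test, left-tailed).
s_p² = [(7−1)·3.52² + (7−1)·3.28²]/(7+7−2) = 11.5744
t = (63.2 − 65)/√[11.5744·(1/7 + 1/7)] = -0.990
df = n₁ + n₂ − 2 = 12
p-value = P(T ≤ -0.990) ≈ 0.171
Since p ≈ 0.171 > α = 0.01, fail to reject H0; the evidence is not statistically significant.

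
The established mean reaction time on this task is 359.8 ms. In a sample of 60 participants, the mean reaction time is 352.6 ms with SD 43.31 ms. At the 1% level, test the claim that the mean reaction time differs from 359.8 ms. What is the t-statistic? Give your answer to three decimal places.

-1.288

H0: μ = 359.8; H1: μ ≠ 359.8 (one-sample t-test, two-sided).
t = (x̄ − μ₀)/(s/√n) = (352.6 − 359.8)/(43.31/√60) = -1.288
df = n − 1 = 59
Two-sided p-value ≈ 0.2029
Since p ≈ 0.2029 > α = 0.01, fail to reject H0; the evidence is not statistically significant.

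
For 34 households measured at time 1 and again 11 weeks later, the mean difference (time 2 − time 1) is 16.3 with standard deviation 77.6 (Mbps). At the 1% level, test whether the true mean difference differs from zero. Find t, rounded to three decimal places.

H0: μ_d = 0; H1: μ_d ≠ 0 (paired t-test on the differences, two-sided).
t = d̄/(s_d/√n) = 16.3/(77.6/√34) = 1.225
df = n − 1 = 33
Two-sided p-value ≈ 0.229
Since p ≈ 0.229 > α = 0.01, fail to reject H0; the evidence is not statistically significant.

1.225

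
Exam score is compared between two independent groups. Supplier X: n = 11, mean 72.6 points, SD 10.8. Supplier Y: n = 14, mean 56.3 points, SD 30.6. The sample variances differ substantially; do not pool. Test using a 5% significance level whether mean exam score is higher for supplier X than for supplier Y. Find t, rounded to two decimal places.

1.85

Let group 1 = supplier X, group 2 = supplier Y. H0: μ_1 = μ_2; H1: μ_1 > μ_2 (Welch's two-sample t-test, right-tailed).
t = (x̄_1 − x̄_2)/√(s_1²/n_1 + s_2²/n_2) = (72.6 − 56.3)/√(10.8²/11 + 30.6²/14) = 1.85
Welch–Satterthwaite df ≈ 16.90
p-value = P(T ≥ 1.85) ≈ 0.0408
Since p ≈ 0.0408 < α = 0.05, reject H0; the data support H1.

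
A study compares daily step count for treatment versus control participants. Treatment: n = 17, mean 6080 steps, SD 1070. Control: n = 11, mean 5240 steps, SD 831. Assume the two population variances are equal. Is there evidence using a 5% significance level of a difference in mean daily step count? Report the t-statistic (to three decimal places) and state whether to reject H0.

Let group 1 = treatment, group 2 = control. H0: μ_1 = μ_2; H1: μ_1 ≠ μ_2 (two-sample pooled-variance t-test, two-sided).
s_p² = [(17−1)·1070² + (11−1)·831²]/(17+11−2) = 970154
t = (6080 − 5240)/√[970154·(1/17 + 1/11)] = 2.204
df = n₁ + n₂ − 2 = 26
Two-sided p-value ≈ 0.0366
Since p ≈ 0.0366 < α = 0.05, reject H0; the evidence is statistically significant.

t = 2.204; reject H0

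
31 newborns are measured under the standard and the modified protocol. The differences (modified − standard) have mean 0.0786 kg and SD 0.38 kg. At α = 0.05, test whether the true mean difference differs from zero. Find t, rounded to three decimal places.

1.152

H0: μ_d = 0; H1: μ_d ≠ 0 (paired t-test on the differences, two-sided).
t = d̄/(s_d/√n) = 0.0786/(0.38/√31) = 1.152
df = n − 1 = 30
Two-sided p-value ≈ 0.2586
Since p ≈ 0.2586 > α = 0.05, fail to reject H0; the data do not provide sufficient evidence against H0.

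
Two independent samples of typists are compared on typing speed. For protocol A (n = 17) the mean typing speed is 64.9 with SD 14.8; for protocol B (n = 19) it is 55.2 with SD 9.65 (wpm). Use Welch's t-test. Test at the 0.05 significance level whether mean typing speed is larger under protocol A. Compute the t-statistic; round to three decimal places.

Let group 1 = protocol A, group 2 = protocol B. H0: μ_1 = μ_2; H1: μ_1 > μ_2 (Welch's two-sample t-test, right-tailed).
t = (x̄_1 − x̄_2)/√(s_1²/n_1 + s_2²/n_2) = (64.9 − 55.2)/√(14.8²/17 + 9.65²/19) = 2.300
Welch–Satterthwaite df ≈ 27.01
p-value = P(T ≥ 2.300) ≈ 0.015
Since p ≈ 0.015 < α = 0.05, reject H0; the evidence is statistically significant.

2.300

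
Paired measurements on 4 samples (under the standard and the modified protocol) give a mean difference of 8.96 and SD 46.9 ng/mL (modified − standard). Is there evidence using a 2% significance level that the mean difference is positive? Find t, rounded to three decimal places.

H0: μ_d = 0; H1: μ_d > 0 (paired t-test on the differences, right-tailed).
t = d̄/(s_d/√n) = 8.96/(46.9/√4) = 0.382
df = n − 1 = 3
p-value = P(T ≥ 0.382) ≈ 0.3639
Since p ≈ 0.3639 > α = 0.02, fail to reject H0; the evidence is not statistically significant.

0.382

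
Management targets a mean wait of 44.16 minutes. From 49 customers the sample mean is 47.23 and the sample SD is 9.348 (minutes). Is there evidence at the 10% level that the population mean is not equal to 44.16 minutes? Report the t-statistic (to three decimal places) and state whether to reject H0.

H0: μ = 44.16; H1: μ ≠ 44.16 (one-sample t-test, two-sided).
t = (x̄ − μ₀)/(s/√n) = (47.23 − 44.16)/(9.348/√49) = 2.299
df = n − 1 = 48
Two-sided p-value ≈ 0.0259
Since p ≈ 0.0259 < α = 0.1, reject H0; the evidence is statistically significant.

t = 2.299; reject H0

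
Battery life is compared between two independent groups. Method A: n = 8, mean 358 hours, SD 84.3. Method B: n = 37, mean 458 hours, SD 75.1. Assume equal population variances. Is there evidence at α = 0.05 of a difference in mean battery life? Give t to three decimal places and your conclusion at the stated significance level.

Let group 1 = method A, group 2 = method B. H0: μ_1 = μ_2; H1: μ_1 ≠ μ_2 (two-sample pooled-variance t-test, two-sided).
s_p² = [(8−1)·84.3² + (37−1)·75.1²]/(8+37−2) = 5878.74
t = (358 − 458)/√[5878.74·(1/8 + 1/37)] = -3.345
df = n₁ + n₂ − 2 = 43
Two-sided p-value ≈ 0.002
Since p ≈ 0.002 < α = 0.05, reject H0; the evidence is statistically significant.

t = -3.345; reject H0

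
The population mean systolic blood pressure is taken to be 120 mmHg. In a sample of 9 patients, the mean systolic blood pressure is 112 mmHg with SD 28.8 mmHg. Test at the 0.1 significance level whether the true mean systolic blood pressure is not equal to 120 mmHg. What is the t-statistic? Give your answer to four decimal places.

H0: μ = 120; H1: μ ≠ 120 (one-sample t-test, two-sided).
t = (x̄ − μ₀)/(s/√n) = (112 − 120)/(28.8/√9) = -0.8333
df = n − 1 = 8
Two-sided p-value ≈ 0.429
Since p ≈ 0.429 > α = 0.1, fail to reject H0; the evidence is not statistically significant.

-0.8333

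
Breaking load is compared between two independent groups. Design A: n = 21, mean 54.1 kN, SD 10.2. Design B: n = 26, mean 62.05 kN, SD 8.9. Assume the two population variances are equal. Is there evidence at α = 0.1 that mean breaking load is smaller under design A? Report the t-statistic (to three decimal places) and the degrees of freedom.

t = -2.852, df = 45

Let group 1 = design A, group 2 = design B. H0: μ_1 = μ_2; H1: μ_1 < μ_2 (two-sample pooled-variance t-test, left-tailed).
s_p² = [(21−1)·10.2² + (26−1)·8.9²]/(21+26−2) = 90.2456
t = (54.1 − 62.05)/√[90.2456·(1/21 + 1/26)] = -2.852
df = n₁ + n₂ − 2 = 45
p-value = P(T ≤ -2.852) ≈ 0.0033
Since p ≈ 0.0033 < α = 0.1, reject H0; the evidence is statistically significant.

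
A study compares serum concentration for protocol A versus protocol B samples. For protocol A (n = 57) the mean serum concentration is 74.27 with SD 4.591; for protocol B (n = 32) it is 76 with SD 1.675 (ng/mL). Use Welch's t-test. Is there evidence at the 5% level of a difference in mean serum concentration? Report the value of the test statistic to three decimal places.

Let group 1 = protocol A, group 2 = protocol B. H0: μ_1 = μ_2; H1: μ_1 ≠ μ_2 (Welch's two-sample t-test, two-sided).
t = (x̄_1 − x̄_2)/√(s_1²/n_1 + s_2²/n_2) = (74.27 − 76)/√(4.591²/57 + 1.675²/32) = -2.558
Welch–Satterthwaite df ≈ 77.80
Two-sided p-value ≈ 0.012
Since p ≈ 0.012 < α = 0.05, reject H0; the data support H1.

-2.558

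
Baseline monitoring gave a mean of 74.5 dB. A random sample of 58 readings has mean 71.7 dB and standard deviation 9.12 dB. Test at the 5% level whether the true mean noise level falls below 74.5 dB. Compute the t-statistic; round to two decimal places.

H0: μ = 74.5; H1: μ < 74.5 (one-sample t-test, left-tailed).
t = (x̄ − μ₀)/(s/√n) = (71.7 − 74.5)/(9.12/√58) = -2.34
df = n − 1 = 57
p-value = P(T ≤ -2.34) ≈ 0.0115
Since p ≈ 0.0115 < α = 0.05, reject H0; the data support H1.

-2.34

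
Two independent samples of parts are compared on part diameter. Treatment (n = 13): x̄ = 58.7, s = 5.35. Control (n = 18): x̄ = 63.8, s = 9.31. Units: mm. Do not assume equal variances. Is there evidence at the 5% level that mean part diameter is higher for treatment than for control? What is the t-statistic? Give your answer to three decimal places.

Let group 1 = treatment, group 2 = control. H0: μ_1 = μ_2; H1: μ_1 > μ_2 (Welch's two-sample t-test, right-tailed).
t = (x̄_1 − x̄_2)/√(s_1²/n_1 + s_2²/n_2) = (58.7 − 63.8)/√(5.35²/13 + 9.31²/18) = -1.925
Welch–Satterthwaite df ≈ 27.85
p-value = P(T ≥ -1.925) ≈ 0.968
Since p ≈ 0.968 > α = 0.05, fail to reject H0; the evidence is not statistically significant.

-1.925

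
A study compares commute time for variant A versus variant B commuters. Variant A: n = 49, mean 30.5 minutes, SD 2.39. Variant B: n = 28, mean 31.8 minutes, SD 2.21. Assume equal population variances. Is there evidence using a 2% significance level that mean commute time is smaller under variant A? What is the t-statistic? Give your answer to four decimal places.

Let group 1 = variant A, group 2 = variant B. H0: μ_1 = μ_2; H1: μ_1 < μ_2 (two-sample pooled-variance t-test, left-tailed).
s_p² = [(49−1)·2.39² + (28−1)·2.21²]/(49+28−2) = 5.41402
t = (30.5 − 31.8)/√[5.41402·(1/49 + 1/28)] = -2.3584
df = n₁ + n₂ − 2 = 75
p-value = P(T ≤ -2.3584) ≈ 0.0105
Since p ≈ 0.0105 < α = 0.02, reject H0; the evidence is statistically significant.

-2.3584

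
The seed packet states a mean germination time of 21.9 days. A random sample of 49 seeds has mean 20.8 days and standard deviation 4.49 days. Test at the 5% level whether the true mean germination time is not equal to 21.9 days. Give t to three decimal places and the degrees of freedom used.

t = -1.715, df = 48

H0: μ = 21.9; H1: μ ≠ 21.9 (one-sample t-test, two-sided).
t = (x̄ − μ₀)/(s/√n) = (20.8 − 21.9)/(4.49/√49) = -1.715
df = n − 1 = 48
Two-sided p-value ≈ 0.093
Since p ≈ 0.093 > α = 0.05, fail to reject H0; the data do not provide sufficient evidence against H0.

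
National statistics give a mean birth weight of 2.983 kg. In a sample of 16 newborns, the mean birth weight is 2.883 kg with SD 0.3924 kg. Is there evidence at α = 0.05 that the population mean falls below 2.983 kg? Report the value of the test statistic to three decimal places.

-1.019

H0: μ = 2.983; H1: μ < 2.983 (one-sample t-test, left-tailed).
t = (x̄ − μ₀)/(s/√n) = (2.883 − 2.983)/(0.3924/√16) = -1.019
df = n − 1 = 15
p-value = P(T ≤ -1.019) ≈ 0.162
Since p ≈ 0.162 > α = 0.05, fail to reject H0; the evidence is not statistically significant.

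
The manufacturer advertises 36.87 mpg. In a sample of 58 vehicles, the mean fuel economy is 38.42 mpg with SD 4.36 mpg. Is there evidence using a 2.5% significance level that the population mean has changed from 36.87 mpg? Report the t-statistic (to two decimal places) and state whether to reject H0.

t = 2.71; reject H0

H0: μ = 36.87; H1: μ ≠ 36.87 (one-sample t-test, two-sided).
t = (x̄ − μ₀)/(s/√n) = (38.42 − 36.87)/(4.36/√58) = 2.71
df = n − 1 = 57
Two-sided p-value ≈ 0.009
Since p ≈ 0.009 < α = 0.025, reject H0; the data support H1.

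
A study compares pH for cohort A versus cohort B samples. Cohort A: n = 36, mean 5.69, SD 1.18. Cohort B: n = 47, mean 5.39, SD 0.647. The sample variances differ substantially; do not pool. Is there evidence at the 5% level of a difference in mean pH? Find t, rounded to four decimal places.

1.3753

Let group 1 = cohort A, group 2 = cohort B. H0: μ_1 = μ_2; H1: μ_1 ≠ μ_2 (Welch's two-sample t-test, two-sided).
t = (x̄_1 − x̄_2)/√(s_1²/n_1 + s_2²/n_2) = (5.69 − 5.39)/√(1.18²/36 + 0.647²/47) = 1.3753
Welch–Satterthwaite df ≈ 50.92
Two-sided p-value ≈ 0.175
Since p ≈ 0.175 > α = 0.05, fail to reject H0; the data do not provide sufficient evidence against H0.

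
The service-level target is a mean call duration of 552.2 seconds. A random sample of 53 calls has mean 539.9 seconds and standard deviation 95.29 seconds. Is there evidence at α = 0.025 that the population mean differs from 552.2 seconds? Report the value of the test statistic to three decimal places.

-0.940

H0: μ = 552.2; H1: μ ≠ 552.2 (one-sample t-test, two-sided).
t = (x̄ − μ₀)/(s/√n) = (539.9 − 552.2)/(95.29/√53) = -0.940
df = n − 1 = 52
Two-sided p-value ≈ 0.3517
Since p ≈ 0.3517 > α = 0.025, fail to reject H0; the data do not provide sufficient evidence against H0.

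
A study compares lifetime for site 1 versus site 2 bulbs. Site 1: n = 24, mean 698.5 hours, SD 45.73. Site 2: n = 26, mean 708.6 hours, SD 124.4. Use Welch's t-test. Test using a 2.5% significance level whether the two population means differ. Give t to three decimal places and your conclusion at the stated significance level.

Let group 1 = site 1, group 2 = site 2. H0: μ_1 = μ_2; H1: μ_1 ≠ μ_2 (Welch's two-sample t-test, two-sided).
t = (x̄_1 − x̄_2)/√(s_1²/n_1 + s_2²/n_2) = (698.5 − 708.6)/√(45.73²/24 + 124.4²/26) = -0.387
Welch–Satterthwaite df ≈ 32.11
Two-sided p-value ≈ 0.702
Since p ≈ 0.702 > α = 0.025, fail to reject H0; the data do not provide sufficient evidence against H0.

t = -0.387; fail to reject H0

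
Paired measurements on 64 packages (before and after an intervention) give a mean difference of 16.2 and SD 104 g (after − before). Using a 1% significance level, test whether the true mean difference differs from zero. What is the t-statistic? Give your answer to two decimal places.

1.25

H0: μ_d = 0; H1: μ_d ≠ 0 (paired t-test on the differences, two-sided).
t = d̄/(s_d/√n) = 16.2/(104/√64) = 1.25
df = n − 1 = 63
Two-sided p-value ≈ 0.217
Since p ≈ 0.217 > α = 0.01, fail to reject H0; the data do not provide sufficient evidence against H0.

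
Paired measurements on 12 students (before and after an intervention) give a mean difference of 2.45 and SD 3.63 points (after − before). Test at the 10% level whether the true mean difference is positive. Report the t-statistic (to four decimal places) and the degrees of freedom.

H0: μ_d = 0; H1: μ_d > 0 (paired t-test on the differences, right-tailed).
t = d̄/(s_d/√n) = 2.45/(3.63/√12) = 2.3380
df = n − 1 = 11
p-value = P(T ≥ 2.3380) ≈ 0.0197
Since p ≈ 0.0197 < α = 0.1, reject H0; the data support H1.

t = 2.3380, df = 11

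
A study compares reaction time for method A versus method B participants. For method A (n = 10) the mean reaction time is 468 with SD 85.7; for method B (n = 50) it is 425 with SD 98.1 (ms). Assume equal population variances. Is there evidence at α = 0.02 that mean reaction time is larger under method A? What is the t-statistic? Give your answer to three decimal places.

Let group 1 = method A, group 2 = method B. H0: μ_1 = μ_2; H1: μ_1 > μ_2 (two-sample pooled-variance t-test, right-tailed).
s_p² = [(10−1)·85.7² + (50−1)·98.1²]/(10+50−2) = 9269.95
t = (468 − 425)/√[9269.95·(1/10 + 1/50)] = 1.289
df = n₁ + n₂ − 2 = 58
p-value = P(T ≥ 1.289) ≈ 0.1012
Since p ≈ 0.1012 > α = 0.02, fail to reject H0; the evidence is not statistically significant.

1.289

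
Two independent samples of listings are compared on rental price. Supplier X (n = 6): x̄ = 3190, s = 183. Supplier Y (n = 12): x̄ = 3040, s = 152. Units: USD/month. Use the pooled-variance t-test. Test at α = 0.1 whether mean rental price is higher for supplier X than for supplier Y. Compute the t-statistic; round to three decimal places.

Let group 1 = supplier X, group 2 = supplier Y. H0: μ_1 = μ_2; H1: μ_1 > μ_2 (two-sample pooled-variance t-test, right-tailed).
s_p² = [(6−1)·183² + (12−1)·152²]/(6+12−2) = 26349.3
t = (3190 − 3040)/√[26349.3·(1/6 + 1/12)] = 1.848
df = n₁ + n₂ − 2 = 16
p-value = P(T ≥ 1.848) ≈ 0.042
Since p ≈ 0.042 < α = 0.1, reject H0; the data support H1.

1.848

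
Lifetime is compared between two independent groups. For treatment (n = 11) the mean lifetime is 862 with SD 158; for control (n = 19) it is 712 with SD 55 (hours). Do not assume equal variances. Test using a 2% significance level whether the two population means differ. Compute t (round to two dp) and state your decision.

Let group 1 = treatment, group 2 = control. H0: μ_1 = μ_2; H1: μ_1 ≠ μ_2 (Welch's two-sample t-test, two-sided).
t = (x̄_1 − x̄_2)/√(s_1²/n_1 + s_2²/n_2) = (862 − 712)/√(158²/11 + 55²/19) = 3.04
Welch–Satterthwaite df ≈ 11.42
Two-sided p-value ≈ 0.0107
Since p ≈ 0.0107 < α = 0.02, reject H0; the evidence is statistically significant.

t = 3.04; reject H0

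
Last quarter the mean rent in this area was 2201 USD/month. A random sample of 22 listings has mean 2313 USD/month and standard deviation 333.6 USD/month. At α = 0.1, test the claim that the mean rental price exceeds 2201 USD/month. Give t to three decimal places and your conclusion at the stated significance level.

t = 1.575; reject H0

H0: μ = 2201; H1: μ > 2201 (one-sample t-test, right-tailed).
t = (x̄ − μ₀)/(s/√n) = (2313 − 2201)/(333.6/√22) = 1.575
df = n − 1 = 21
p-value = P(T ≥ 1.575) ≈ 0.0651
Since p ≈ 0.0651 < α = 0.1, reject H0; the evidence is statistically significant.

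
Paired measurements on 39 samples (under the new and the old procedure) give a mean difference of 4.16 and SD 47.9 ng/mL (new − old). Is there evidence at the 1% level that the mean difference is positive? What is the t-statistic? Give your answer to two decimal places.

H0: μ_d = 0; H1: μ_d > 0 (paired t-test on the differences, right-tailed).
t = d̄/(s_d/√n) = 4.16/(47.9/√39) = 0.54
df = n − 1 = 38
p-value = P(T ≥ 0.54) ≈ 0.295
Since p ≈ 0.295 > α = 0.01, fail to reject H0; the data do not provide sufficient evidence against H0.

0.54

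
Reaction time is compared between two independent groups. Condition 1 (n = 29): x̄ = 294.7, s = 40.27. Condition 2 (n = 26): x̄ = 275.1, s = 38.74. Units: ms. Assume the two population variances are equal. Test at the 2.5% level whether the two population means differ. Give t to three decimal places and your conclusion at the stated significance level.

t = 1.835; fail to reject H0

Let group 1 = condition 1, group 2 = condition 2. H0: μ_1 = μ_2; H1: μ_1 ≠ μ_2 (two-sample pooled-variance t-test, two-sided).
s_p² = [(29−1)·40.27² + (26−1)·38.74²]/(29+26−2) = 1564.65
t = (294.7 − 275.1)/√[1564.65·(1/29 + 1/26)] = 1.835
df = n₁ + n₂ − 2 = 53
Two-sided p-value ≈ 0.0722
Since p ≈ 0.0722 > α = 0.025, fail to reject H0; the evidence is not statistically significant.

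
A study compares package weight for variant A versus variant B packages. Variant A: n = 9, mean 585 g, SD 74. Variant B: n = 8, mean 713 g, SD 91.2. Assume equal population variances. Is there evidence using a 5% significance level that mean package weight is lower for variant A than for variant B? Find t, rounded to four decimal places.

-3.1940

Let group 1 = variant A, group 2 = variant B. H0: μ_1 = μ_2; H1: μ_1 < μ_2 (two-sample pooled-variance t-test, left-tailed).
s_p² = [(9−1)·74² + (8−1)·91.2²]/(9+8−2) = 6802.01
t = (585 − 713)/√[6802.01·(1/9 + 1/8)] = -3.1940
df = n₁ + n₂ − 2 = 15
p-value = P(T ≤ -3.1940) ≈ 0.0030
Since p ≈ 0.0030 < α = 0.05, reject H0; the evidence is statistically significant.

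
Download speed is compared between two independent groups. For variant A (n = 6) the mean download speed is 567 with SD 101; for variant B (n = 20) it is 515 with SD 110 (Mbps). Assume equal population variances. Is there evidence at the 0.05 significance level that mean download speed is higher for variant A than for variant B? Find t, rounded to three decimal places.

Let group 1 = variant A, group 2 = variant B. H0: μ_1 = μ_2; H1: μ_1 > μ_2 (two-sample pooled-variance t-test, right-tailed).
s_p² = [(6−1)·101² + (20−1)·110²]/(6+20−2) = 11704.4
t = (567 − 515)/√[11704.4·(1/6 + 1/20)] = 1.033
df = n₁ + n₂ − 2 = 24
p-value = P(T ≥ 1.033) ≈ 0.1560
Since p ≈ 0.1560 > α = 0.05, fail to reject H0; the data do not provide sufficient evidence against H0.

1.033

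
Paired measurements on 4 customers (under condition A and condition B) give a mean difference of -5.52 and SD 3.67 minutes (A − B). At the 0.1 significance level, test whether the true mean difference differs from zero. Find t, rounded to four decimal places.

H0: μ_d = 0; H1: μ_d ≠ 0 (paired t-test on the differences, two-sided).
t = d̄/(s_d/√n) = -5.52/(3.67/√4) = -3.0082
df = n − 1 = 3
Two-sided p-value ≈ 0.057
Since p ≈ 0.057 < α = 0.1, reject H0; the data support H1.

-3.0082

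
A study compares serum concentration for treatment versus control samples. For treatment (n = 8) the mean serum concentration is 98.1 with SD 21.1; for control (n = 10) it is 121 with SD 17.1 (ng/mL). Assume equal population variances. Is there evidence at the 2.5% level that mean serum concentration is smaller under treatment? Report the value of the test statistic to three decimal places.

-2.547

Let group 1 = treatment, group 2 = control. H0: μ_1 = μ_2; H1: μ_1 < μ_2 (two-sample pooled-variance t-test, left-tailed).
s_p² = [(8−1)·21.1² + (10−1)·17.1²]/(8+10−2) = 359.26
t = (98.1 − 121)/√[359.26·(1/8 + 1/10)] = -2.547
df = n₁ + n₂ − 2 = 16
p-value = P(T ≤ -2.547) ≈ 0.0108
Since p ≈ 0.0108 < α = 0.025, reject H0; the evidence is statistically significant.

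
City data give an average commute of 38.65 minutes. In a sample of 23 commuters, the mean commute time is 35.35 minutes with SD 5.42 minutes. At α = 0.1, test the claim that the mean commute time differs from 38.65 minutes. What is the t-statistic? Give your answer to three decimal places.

H0: μ = 38.65; H1: μ ≠ 38.65 (one-sample t-test, two-sided).
t = (x̄ − μ₀)/(s/√n) = (35.35 − 38.65)/(5.42/√23) = -2.920
df = n − 1 = 22
Two-sided p-value ≈ 0.0079
Since p ≈ 0.0079 < α = 0.1, reject H0; the data support H1.

-2.920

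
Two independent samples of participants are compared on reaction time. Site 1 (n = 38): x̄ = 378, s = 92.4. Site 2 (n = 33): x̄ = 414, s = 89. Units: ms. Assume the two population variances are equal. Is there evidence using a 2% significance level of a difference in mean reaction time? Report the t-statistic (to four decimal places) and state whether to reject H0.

t = -1.6655; fail to reject H0

Let group 1 = site 1, group 2 = site 2. H0: μ_1 = μ_2; H1: μ_1 ≠ μ_2 (two-sample pooled-variance t-test, two-sided).
s_p² = [(38−1)·92.4² + (33−1)·89²]/(38+33−2) = 8251.73
t = (378 − 414)/√[8251.73·(1/38 + 1/33)] = -1.6655
df = n₁ + n₂ − 2 = 69
Two-sided p-value ≈ 0.1003
Since p ≈ 0.1003 > α = 0.02, fail to reject H0; the data do not provide sufficient evidence against H0.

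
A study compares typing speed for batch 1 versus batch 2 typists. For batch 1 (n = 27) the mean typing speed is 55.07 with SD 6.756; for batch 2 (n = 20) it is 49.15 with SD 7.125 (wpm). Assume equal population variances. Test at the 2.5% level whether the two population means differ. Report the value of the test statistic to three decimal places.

Let group 1 = batch 1, group 2 = batch 2. H0: μ_1 = μ_2; H1: μ_1 ≠ μ_2 (two-sample pooled-variance t-test, two-sided).
s_p² = [(27−1)·6.756² + (20−1)·7.125²]/(27+20−2) = 47.8062
t = (55.07 − 49.15)/√[47.8062·(1/27 + 1/20)] = 2.902
df = n₁ + n₂ − 2 = 45
Two-sided p-value ≈ 0.006
Since p ≈ 0.006 < α = 0.025, reject H0; the evidence is statistically significant.

2.902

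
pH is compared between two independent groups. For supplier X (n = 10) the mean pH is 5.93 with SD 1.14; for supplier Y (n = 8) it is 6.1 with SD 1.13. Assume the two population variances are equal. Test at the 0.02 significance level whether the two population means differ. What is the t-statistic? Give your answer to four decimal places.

-0.3156

Let group 1 = supplier X, group 2 = supplier Y. H0: μ_1 = μ_2; H1: μ_1 ≠ μ_2 (two-sample pooled-variance t-test, two-sided).
s_p² = [(10−1)·1.14² + (8−1)·1.13²]/(10+8−2) = 1.28967
t = (5.93 − 6.1)/√[1.28967·(1/10 + 1/8)] = -0.3156
df = n₁ + n₂ − 2 = 16
Two-sided p-value ≈ 0.7564
Since p ≈ 0.7564 > α = 0.02, fail to reject H0; the evidence is not statistically significant.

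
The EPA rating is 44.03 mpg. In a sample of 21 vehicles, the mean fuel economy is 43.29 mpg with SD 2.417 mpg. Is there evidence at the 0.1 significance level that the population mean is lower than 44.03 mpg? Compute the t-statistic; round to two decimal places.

H0: μ = 44.03; H1: μ < 44.03 (one-sample t-test, left-tailed).
t = (x̄ − μ₀)/(s/√n) = (43.29 − 44.03)/(2.417/√21) = -1.40
df = n − 1 = 20
p-value = P(T ≤ -1.40) ≈ 0.0880
Since p ≈ 0.0880 < α = 0.1, reject H0; the data support H1.

-1.40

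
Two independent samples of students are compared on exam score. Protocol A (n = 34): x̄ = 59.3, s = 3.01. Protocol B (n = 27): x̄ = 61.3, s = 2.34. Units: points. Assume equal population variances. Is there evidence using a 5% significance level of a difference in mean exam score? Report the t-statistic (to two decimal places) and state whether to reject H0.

Let group 1 = protocol A, group 2 = protocol B. H0: μ_1 = μ_2; H1: μ_1 ≠ μ_2 (two-sample pooled-variance t-test, two-sided).
s_p² = [(34−1)·3.01² + (27−1)·2.34²]/(34+27−2) = 7.48049
t = (59.3 − 61.3)/√[7.48049·(1/34 + 1/27)] = -2.84
df = n₁ + n₂ − 2 = 59
Two-sided p-value ≈ 0.006
Since p ≈ 0.006 < α = 0.05, reject H0; the evidence is statistically significant.

t = -2.84; reject H0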